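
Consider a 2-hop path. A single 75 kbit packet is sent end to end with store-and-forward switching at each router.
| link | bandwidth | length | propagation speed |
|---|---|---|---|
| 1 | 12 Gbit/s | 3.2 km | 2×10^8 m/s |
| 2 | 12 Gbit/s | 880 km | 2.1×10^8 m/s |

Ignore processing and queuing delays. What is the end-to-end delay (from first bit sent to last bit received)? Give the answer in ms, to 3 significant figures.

L = 75000 bits.
Transmission delay per hop = L/R = 75000/12000000000 = 0.00625 ms; 2 hops → 0.0125 ms.
Propagation delays (d/s per hop): 0.016, 4.19048 ms; sum = 4.20648 ms.
End-to-end = 4.22 ms.

4.22 ms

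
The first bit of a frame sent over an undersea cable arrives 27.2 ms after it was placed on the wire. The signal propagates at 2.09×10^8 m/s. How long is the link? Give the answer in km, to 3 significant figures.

d = s × t_prop = 209000000 × 0.0272 = 5680 km.

5680 km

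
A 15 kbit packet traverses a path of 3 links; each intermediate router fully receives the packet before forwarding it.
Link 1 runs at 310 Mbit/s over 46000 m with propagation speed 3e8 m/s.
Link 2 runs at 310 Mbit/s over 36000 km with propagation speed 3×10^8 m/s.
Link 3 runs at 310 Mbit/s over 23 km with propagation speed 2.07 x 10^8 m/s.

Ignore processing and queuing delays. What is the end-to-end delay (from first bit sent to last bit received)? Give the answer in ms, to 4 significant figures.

120.4 ms

L = 15000 bits.
Transmission delay per hop = L/R = 15000/310000000 = 0.0483871 ms; 3 hops → 0.145161 ms.
Propagation delays (d/s per hop): 0.153333, 120, 0.111111 ms; sum = 120.264 ms.
End-to-end = 120.4 ms.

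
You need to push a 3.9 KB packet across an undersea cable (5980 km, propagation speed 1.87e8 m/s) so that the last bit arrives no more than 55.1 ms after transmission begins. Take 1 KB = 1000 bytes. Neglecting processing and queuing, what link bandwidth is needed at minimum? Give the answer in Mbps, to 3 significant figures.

L = 31200 bits.
Propagation delay = 5980000 / 187000000 = 31.9786 ms.
Transmission budget = 55.1 − 31.9786 = 23.1214 ms.
R ≥ L / t_tx = 31200 bits / 0.0231214 s = 1.35 Mbps.

1.35 Mbps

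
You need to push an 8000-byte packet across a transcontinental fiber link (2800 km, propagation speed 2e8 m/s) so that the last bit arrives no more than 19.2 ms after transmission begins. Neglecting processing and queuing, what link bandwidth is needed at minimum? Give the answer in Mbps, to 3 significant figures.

L = 64000 bits.
Propagation delay = 2800000 / 200000000 = 14 ms.
Transmission budget = 19.2 − 14 = 5.2 ms.
R ≥ L / t_tx = 64000 bits / 0.0052 s = 12.3 Mbps.

12.3 Mbps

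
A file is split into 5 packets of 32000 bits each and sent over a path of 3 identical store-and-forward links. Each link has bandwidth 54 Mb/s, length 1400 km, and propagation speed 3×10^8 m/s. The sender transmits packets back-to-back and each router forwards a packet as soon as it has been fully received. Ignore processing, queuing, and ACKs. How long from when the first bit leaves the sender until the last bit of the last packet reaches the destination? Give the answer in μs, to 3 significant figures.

18100 μs

Per-hop transmission t_tx = L/R = 32000/54000000 = 592.593 μs.
Per-hop propagation t_prop = 1400000/300000000 = 4666.67 μs.
Pipeline fill: first packet needs 3·t_tx to clear all hops; remaining 4 packets each add one t_tx.
Total = (3+5-1)·t_tx + 3·t_prop = 7·592.593 + 3·4666.67 = 18100 μs.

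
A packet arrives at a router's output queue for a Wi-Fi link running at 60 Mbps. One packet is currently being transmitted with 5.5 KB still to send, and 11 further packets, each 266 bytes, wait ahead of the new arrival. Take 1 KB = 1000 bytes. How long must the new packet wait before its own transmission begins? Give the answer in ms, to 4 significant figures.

1.123 ms

Each queued packet: L/R = 2128/60000000 = 0.0354667 ms.
11 queued → 0.390133 ms.
Plus remaining 44000 bits of current packet: 0.733333 ms.
Queuing delay = 1.123 ms.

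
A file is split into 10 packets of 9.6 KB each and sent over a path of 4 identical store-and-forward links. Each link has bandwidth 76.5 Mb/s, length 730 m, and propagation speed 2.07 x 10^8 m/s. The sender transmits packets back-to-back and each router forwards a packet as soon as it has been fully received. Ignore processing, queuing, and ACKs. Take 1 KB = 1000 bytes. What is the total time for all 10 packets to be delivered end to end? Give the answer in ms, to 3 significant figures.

Per-hop transmission t_tx = L/R = 76800/76500000 = 1.00392 ms.
Per-hop propagation t_prop = 730/2.07e+08 = 0.00352657 ms.
Pipeline fill: first packet needs 4·t_tx to clear all hops; remaining 9 packets each add one t_tx.
Total = (4+10-1)·t_tx + 4·t_prop = 13·1.00392 + 4·0.00352657 = 13.1 ms.

13.1 ms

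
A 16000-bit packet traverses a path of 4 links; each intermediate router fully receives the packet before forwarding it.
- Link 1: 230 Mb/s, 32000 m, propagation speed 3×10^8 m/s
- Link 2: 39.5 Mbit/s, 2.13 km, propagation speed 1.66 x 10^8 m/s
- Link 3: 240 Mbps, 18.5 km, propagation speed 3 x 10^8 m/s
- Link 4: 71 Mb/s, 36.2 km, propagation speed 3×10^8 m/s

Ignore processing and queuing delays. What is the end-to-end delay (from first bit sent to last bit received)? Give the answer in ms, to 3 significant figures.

Transmission delays (L/R per hop): 0.0695652, 0.405063, 0.0666667, 0.225352 ms; sum = 0.766647 ms.
Propagation delays (d/s per hop): 0.106667, 0.0128313, 0.0616667, 0.120667 ms; sum = 0.301831 ms.
End-to-end = 1.07 ms.

1.07 ms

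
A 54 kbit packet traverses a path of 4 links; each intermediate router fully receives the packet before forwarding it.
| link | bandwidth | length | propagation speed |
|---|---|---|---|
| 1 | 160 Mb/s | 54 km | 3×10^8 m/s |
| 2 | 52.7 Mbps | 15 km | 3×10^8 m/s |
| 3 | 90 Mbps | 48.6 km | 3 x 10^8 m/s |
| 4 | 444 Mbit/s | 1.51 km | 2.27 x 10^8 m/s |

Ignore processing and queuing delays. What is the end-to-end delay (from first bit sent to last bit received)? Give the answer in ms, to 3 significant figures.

L = 54000 bits.
Transmission delays (L/R per hop): 0.3375, 1.02467, 0.6, 0.121622 ms; sum = 2.08379 ms.
Propagation delays (d/s per hop): 0.18, 0.05, 0.162, 0.00665198 ms; sum = 0.398652 ms.
End-to-end = 2.48 ms.

2.48 ms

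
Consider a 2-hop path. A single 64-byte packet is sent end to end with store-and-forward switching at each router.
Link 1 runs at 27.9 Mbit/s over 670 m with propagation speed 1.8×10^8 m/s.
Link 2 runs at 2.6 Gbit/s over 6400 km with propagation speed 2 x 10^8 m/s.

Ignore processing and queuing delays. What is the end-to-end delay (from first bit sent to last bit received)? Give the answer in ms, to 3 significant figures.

32.0 ms

L = 64 × 8 = 512 bits.
Transmission delays (L/R per hop): 0.0183513, 0.000196923 ms; sum = 0.0185482 ms.
Propagation delays (d/s per hop): 0.00372222, 32 ms; sum = 32.0037 ms.
End-to-end = 32.0 ms.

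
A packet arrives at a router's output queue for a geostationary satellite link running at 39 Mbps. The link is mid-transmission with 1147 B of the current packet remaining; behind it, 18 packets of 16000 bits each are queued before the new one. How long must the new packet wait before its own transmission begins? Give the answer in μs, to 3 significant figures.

7620 μs

Each queued packet: L/R = 16000/39000000 = 410.256 μs.
18 queued → 7384.62 μs.
Plus remaining 9176 bits of current packet: 235.282 μs.
Queuing delay = 7620 μs.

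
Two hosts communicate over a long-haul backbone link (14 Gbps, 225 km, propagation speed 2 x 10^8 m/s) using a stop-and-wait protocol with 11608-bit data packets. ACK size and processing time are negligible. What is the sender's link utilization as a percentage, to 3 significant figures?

t_tx = L/R = 11608/14000000000 = 8.29143e-07 s.
t_prop = 225000/200000000 = 0.001125 s; RTT = 0.00225 s.
Cycle = t_tx + RTT = 0.00225083 s.
Utilization = t_tx / cycle = 8.29143e-07/0.00225083 = 0.0368 %.

0.0368 %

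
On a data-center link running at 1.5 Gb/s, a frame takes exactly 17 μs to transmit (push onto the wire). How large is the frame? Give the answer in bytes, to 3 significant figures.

L = R × t_tx = 1500000000 b/s × 1.7e-05 s = 25500 bits.
In bytes: 25500 / 8 = 3190 bytes.

3190 bytes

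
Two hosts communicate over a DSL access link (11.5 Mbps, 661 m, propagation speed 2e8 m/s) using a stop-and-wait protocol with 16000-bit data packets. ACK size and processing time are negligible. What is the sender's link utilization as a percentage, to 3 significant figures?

99.5 %

t_tx = L/R = 16000/11500000 = 0.0013913 s.
t_prop = 661/200000000 = 3.305e-06 s; RTT = 6.61e-06 s.
Cycle = t_tx + RTT = 0.00139791 s.
Utilization = t_tx / cycle = 0.0013913/0.00139791 = 99.5 %.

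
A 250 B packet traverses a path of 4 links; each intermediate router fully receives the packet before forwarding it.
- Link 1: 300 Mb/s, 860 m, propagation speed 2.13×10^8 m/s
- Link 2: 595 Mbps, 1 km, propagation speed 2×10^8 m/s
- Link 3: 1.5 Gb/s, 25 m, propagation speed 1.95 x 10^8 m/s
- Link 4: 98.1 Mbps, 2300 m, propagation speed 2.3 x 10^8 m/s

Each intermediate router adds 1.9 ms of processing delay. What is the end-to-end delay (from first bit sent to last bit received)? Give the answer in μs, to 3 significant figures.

L = 250 × 8 = 2000 bits.
Transmission delays (L/R per hop): 6.66667, 3.36134, 1.33333, 20.3874 μs; sum = 31.7487 μs.
Propagation delays (d/s per hop): 4.03756, 5, 0.128205, 10 μs; sum = 19.1658 μs.
Processing at 3 router(s): 3 × 1.9 ms = 5700 μs.
End-to-end = 5750 μs.

5750 μs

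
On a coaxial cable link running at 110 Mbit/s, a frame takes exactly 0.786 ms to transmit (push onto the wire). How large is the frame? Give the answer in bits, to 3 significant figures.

86500 bits

L = R × t_tx = 110000000 b/s × 0.000786 s = 86460 bits.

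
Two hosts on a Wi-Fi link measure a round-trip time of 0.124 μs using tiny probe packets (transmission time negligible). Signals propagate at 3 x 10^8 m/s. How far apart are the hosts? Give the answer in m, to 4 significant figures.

18.60 m

One-way propagation = RTT/2 = 0.062 μs.
d = s × t = 300000000 × 6.2e-08 = 18.60 m.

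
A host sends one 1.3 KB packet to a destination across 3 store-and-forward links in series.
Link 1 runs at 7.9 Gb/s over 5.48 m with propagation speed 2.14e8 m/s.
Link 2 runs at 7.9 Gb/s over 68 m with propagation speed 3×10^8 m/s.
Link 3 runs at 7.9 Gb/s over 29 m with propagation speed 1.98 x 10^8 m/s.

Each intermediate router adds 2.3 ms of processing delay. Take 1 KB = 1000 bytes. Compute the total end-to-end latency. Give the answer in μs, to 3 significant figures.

4600 μs

L = 10400 bits.
Transmission delay per hop = L/R = 10400/7900000000 = 1.31646 μs; 3 hops → 3.94937 μs.
Propagation delays (d/s per hop): 0.0256075, 0.226667, 0.146465 μs; sum = 0.398739 μs.
Processing at 2 router(s): 2 × 2.3 ms = 4600 μs.
End-to-end = 4600 μs.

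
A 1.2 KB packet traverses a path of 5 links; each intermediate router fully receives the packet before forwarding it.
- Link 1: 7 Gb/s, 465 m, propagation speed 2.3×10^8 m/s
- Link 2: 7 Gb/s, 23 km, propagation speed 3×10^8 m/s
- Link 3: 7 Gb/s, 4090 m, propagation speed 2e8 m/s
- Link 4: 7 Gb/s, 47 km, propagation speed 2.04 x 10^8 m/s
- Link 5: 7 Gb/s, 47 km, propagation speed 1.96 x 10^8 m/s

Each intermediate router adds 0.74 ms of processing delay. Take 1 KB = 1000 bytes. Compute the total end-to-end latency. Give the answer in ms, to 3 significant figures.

L = 9600 bits.
Transmission delay per hop = L/R = 9600/7000000000 = 0.00137143 ms; 5 hops → 0.00685714 ms.
Propagation delays (d/s per hop): 0.00202174, 0.0766667, 0.02045, 0.230392, 0.239796 ms; sum = 0.569326 ms.
Processing at 4 router(s): 4 × 0.74 ms = 2.96 ms.
End-to-end = 3.54 ms.

3.54 ms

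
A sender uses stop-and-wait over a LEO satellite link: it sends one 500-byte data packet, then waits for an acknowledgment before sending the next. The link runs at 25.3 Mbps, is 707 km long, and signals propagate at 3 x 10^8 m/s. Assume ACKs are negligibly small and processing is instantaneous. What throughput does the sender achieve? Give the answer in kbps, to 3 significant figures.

t_tx = L/R = 4000/25300000 = 0.000158103 s.
t_prop = 707000/300000000 = 0.00235667 s; RTT = 0.00471333 s.
Cycle = t_tx + RTT = 0.00487144 s.
Throughput = L / cycle = 4000 / 0.00487144 = 821 kbps.

821 kbps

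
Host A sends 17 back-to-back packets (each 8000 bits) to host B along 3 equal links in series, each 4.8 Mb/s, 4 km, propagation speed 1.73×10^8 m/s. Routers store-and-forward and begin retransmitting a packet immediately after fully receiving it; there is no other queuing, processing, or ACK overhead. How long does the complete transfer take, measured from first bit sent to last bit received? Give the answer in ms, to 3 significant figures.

Per-hop transmission t_tx = L/R = 8000/4800000 = 1.66667 ms.
Per-hop propagation t_prop = 4000/173000000 = 0.0231214 ms.
Pipeline fill: first packet needs 3·t_tx to clear all hops; remaining 16 packets each add one t_tx.
Total = (3+17-1)·t_tx + 3·t_prop = 19·1.66667 + 3·0.0231214 = 31.7 ms.

31.7 ms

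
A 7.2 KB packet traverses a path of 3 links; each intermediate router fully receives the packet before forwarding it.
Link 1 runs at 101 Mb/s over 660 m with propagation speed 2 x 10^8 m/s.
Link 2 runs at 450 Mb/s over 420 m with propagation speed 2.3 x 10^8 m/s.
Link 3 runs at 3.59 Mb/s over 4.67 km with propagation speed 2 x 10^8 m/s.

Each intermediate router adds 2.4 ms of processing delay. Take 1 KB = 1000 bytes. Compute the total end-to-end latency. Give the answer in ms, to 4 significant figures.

L = 57600 bits.
Transmission delays (L/R per hop): 0.570297, 0.128, 16.0446 ms; sum = 16.7429 ms.
Propagation delays (d/s per hop): 0.0033, 0.00182609, 0.02335 ms; sum = 0.0284761 ms.
Processing at 2 router(s): 2 × 2.4 ms = 4.8 ms.
End-to-end = 21.57 ms.

21.57 ms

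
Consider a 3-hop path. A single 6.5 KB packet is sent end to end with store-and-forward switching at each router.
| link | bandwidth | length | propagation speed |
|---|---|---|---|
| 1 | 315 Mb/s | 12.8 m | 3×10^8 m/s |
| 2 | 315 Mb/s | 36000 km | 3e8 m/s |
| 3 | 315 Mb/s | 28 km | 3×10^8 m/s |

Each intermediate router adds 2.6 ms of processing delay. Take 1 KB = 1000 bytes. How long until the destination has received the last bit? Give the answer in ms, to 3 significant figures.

126 ms

L = 52000 bits.
Transmission delay per hop = L/R = 52000/315000000 = 0.165079 ms; 3 hops → 0.495238 ms.
Propagation delays (d/s per hop): 4.26667e-05, 120, 0.0933333 ms; sum = 120.093 ms.
Processing at 2 router(s): 2 × 2.6 ms = 5.2 ms.
End-to-end = 126 ms.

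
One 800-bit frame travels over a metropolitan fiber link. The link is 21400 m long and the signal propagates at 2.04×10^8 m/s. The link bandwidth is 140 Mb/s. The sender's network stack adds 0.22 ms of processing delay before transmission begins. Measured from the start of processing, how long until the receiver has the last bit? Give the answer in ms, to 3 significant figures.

0.331 ms

Transmission delay = L/R = 800 / 140000000 = 0.00571429 ms.
Propagation delay = d/s = 21400 m / 204000000 m/s = 0.104902 ms.
Plus processing delay 0.22 ms = 0.22 ms.
Total = 0.331 ms.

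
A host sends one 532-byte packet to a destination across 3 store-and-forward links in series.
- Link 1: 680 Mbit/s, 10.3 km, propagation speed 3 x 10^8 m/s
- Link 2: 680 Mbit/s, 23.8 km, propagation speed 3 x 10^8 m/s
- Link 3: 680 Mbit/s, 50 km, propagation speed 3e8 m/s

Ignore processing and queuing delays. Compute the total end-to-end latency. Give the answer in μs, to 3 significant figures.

299 μs

L = 532 × 8 = 4256 bits.
Transmission delay per hop = L/R = 4256/680000000 = 6.25882 μs; 3 hops → 18.7765 μs.
Propagation delays (d/s per hop): 34.3333, 79.3333, 166.667 μs; sum = 280.333 μs.
End-to-end = 299 μs.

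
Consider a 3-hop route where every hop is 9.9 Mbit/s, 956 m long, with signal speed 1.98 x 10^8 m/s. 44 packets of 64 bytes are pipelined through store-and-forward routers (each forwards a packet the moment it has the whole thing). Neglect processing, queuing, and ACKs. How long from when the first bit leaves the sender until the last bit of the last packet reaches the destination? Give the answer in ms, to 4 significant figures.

Per-hop transmission t_tx = L/R = 512/9900000 = 0.0517172 ms.
Per-hop propagation t_prop = 956/198000000 = 0.00482828 ms.
Pipeline fill: first packet needs 3·t_tx to clear all hops; remaining 43 packets each add one t_tx.
Total = (3+44-1)·t_tx + 3·t_prop = 46·0.0517172 + 3·0.00482828 = 2.393 ms.

2.393 ms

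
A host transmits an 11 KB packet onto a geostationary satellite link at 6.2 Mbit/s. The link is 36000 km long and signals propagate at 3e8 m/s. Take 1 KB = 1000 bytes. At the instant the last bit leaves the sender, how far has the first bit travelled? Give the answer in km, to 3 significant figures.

4260 km

t_tx = L/R = 88000/6200000 = 0.0141935 s.
Distance = s × t_tx = 300000000 × 0.0141935 = 4260 km.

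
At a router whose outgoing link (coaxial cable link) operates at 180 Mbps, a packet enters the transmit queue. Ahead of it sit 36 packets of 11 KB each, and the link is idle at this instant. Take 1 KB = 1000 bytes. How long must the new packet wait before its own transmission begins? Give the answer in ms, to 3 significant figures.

17.6 ms

Each queued packet: L/R = 88000/180000000 = 0.488889 ms.
36 queued → 17.6 ms.
Queuing delay = 17.6 ms.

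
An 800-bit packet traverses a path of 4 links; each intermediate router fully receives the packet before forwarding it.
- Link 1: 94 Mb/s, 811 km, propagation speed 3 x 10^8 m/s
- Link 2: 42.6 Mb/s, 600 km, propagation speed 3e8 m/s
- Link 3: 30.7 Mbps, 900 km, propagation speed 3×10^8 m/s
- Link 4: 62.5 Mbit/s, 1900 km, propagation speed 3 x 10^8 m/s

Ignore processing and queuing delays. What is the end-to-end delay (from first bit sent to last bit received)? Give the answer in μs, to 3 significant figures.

Transmission delays (L/R per hop): 8.51064, 18.7793, 26.0586, 12.8 μs; sum = 66.1486 μs.
Propagation delays (d/s per hop): 2703.33, 2000, 3000, 6333.33 μs; sum = 14036.7 μs.
End-to-end = 14100 μs.

14100 μs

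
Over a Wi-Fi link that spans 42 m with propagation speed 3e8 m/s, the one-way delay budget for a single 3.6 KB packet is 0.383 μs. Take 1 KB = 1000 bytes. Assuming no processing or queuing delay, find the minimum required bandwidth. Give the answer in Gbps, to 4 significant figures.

L = 28800 bits.
Propagation delay = 42 / 300000000 = 0.14 μs.
Transmission budget = 0.383 − 0.14 = 0.243 μs.
R ≥ L / t_tx = 28800 bits / 2.43e-07 s = 118.5 Gbps.

118.5 Gbps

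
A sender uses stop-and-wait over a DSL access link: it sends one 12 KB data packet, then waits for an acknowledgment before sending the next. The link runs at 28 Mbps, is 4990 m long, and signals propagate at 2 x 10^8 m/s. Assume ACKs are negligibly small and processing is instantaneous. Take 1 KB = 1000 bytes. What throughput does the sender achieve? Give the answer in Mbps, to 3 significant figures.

t_tx = L/R = 96000/28000000 = 0.00342857 s.
t_prop = 4990/200000000 = 2.495e-05 s; RTT = 4.99e-05 s.
Cycle = t_tx + RTT = 0.00347847 s.
Throughput = L / cycle = 96000 / 0.00347847 = 27.6 Mbps.

27.6 Mbps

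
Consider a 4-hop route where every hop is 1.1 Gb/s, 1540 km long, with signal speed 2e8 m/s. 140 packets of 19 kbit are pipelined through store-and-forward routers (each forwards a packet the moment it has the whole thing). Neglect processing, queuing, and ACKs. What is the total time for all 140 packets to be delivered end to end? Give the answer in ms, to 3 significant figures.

33.3 ms

Per-hop transmission t_tx = L/R = 19000/1100000000 = 0.0172727 ms.
Per-hop propagation t_prop = 1540000/200000000 = 7.7 ms.
Pipeline fill: first packet needs 4·t_tx to clear all hops; remaining 139 packets each add one t_tx.
Total = (4+140-1)·t_tx + 4·t_prop = 143·0.0172727 + 4·7.7 = 33.3 ms.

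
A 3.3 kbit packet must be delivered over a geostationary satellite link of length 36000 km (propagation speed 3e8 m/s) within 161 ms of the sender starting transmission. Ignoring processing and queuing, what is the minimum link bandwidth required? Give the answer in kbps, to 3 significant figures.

Propagation delay = 36000000 / 300000000 = 120 ms.
Transmission budget = 161 − 120 = 41 ms.
R ≥ L / t_tx = 3300 bits / 0.041 s = 80.5 kbps.

80.5 kbps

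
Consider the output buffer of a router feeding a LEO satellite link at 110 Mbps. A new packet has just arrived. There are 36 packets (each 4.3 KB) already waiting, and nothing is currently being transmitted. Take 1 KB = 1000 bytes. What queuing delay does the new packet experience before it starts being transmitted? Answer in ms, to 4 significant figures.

11.26 ms

Each queued packet: L/R = 34400/110000000 = 0.312727 ms.
36 queued → 11.2582 ms.
Queuing delay = 11.26 ms.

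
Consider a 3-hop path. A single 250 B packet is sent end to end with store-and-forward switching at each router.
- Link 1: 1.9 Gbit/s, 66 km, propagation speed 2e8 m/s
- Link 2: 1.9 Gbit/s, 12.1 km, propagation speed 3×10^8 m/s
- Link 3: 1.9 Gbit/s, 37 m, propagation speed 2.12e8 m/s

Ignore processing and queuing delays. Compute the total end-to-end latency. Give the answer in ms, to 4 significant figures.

0.3737 ms

L = 250 × 8 = 2000 bits.
Transmission delay per hop = L/R = 2000/1900000000 = 0.00105263 ms; 3 hops → 0.00315789 ms.
Propagation delays (d/s per hop): 0.33, 0.0403333, 0.000174528 ms; sum = 0.370508 ms.
End-to-end = 0.3737 ms.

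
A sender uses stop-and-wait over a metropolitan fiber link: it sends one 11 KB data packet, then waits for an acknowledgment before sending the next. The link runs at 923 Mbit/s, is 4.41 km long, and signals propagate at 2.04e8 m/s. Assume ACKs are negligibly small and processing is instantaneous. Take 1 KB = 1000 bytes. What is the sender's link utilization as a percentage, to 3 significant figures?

68.8 %

t_tx = L/R = 88000/923000000 = 9.53413e-05 s.
t_prop = 4410/204000000 = 2.16176e-05 s; RTT = 4.32353e-05 s.
Cycle = t_tx + RTT = 0.000138577 s.
Utilization = t_tx / cycle = 9.53413e-05/0.000138577 = 68.8 %.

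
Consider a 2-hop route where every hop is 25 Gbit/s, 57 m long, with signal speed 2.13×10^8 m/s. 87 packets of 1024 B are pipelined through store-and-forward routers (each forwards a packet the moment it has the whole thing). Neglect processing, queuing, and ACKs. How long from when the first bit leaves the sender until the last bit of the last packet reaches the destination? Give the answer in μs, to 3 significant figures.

29.4 μs

Per-hop transmission t_tx = L/R = 8192/25000000000 = 0.32768 μs.
Per-hop propagation t_prop = 57/213000000 = 0.267606 μs.
Pipeline fill: first packet needs 2·t_tx to clear all hops; remaining 86 packets each add one t_tx.
Total = (2+87-1)·t_tx + 2·t_prop = 88·0.32768 + 2·0.267606 = 29.4 μs.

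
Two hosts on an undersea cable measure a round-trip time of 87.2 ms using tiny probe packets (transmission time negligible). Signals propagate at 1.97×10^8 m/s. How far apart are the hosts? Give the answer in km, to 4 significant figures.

8589 km

One-way propagation = RTT/2 = 43.6 ms.
d = s × t = 197000000 × 0.0436 = 8589 km.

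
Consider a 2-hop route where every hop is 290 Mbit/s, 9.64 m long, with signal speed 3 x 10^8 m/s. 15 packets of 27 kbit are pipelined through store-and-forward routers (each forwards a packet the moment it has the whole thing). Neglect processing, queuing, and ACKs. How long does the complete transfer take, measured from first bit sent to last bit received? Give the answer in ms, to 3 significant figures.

1.49 ms

Per-hop transmission t_tx = L/R = 27000/290000000 = 0.0931034 ms.
Per-hop propagation t_prop = 9.64/300000000 = 3.21333e-05 ms.
Pipeline fill: first packet needs 2·t_tx to clear all hops; remaining 14 packets each add one t_tx.
Total = (2+15-1)·t_tx + 2·t_prop = 16·0.0931034 + 2·3.21333e-05 = 1.49 ms.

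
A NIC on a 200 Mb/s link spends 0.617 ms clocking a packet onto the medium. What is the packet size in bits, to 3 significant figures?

123000 bits

L = R × t_tx = 200000000 b/s × 0.000617 s = 123400 bits.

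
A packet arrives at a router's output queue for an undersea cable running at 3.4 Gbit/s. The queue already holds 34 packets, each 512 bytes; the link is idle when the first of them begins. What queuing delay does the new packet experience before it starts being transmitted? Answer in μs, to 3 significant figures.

Each queued packet: L/R = 4096/3400000000 = 1.20471 μs.
34 queued → 40.96 μs.
Queuing delay = 41.0 μs.

41.0 μs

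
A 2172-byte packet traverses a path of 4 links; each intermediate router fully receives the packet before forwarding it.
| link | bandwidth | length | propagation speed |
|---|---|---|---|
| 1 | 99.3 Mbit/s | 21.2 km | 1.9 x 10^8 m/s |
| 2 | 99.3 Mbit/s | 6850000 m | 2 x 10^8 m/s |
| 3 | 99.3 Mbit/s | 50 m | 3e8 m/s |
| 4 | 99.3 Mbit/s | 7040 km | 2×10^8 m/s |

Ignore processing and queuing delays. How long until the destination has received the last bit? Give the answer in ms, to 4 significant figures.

L = 2172 × 8 = 17376 bits.
Transmission delay per hop = L/R = 17376/99300000 = 0.174985 ms; 4 hops → 0.69994 ms.
Propagation delays (d/s per hop): 0.111579, 34.25, 0.000166667, 35.2 ms; sum = 69.5617 ms.
End-to-end = 70.26 ms.

70.26 ms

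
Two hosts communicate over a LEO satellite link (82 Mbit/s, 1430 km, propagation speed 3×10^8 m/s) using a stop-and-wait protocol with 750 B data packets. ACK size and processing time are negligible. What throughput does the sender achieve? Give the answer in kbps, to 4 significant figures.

t_tx = L/R = 6000/82000000 = 7.31707e-05 s.
t_prop = 1430000/300000000 = 0.00476667 s; RTT = 0.00953333 s.
Cycle = t_tx + RTT = 0.0096065 s.
Throughput = L / cycle = 6000 / 0.0096065 = 624.6 kbps.

624.6 kbps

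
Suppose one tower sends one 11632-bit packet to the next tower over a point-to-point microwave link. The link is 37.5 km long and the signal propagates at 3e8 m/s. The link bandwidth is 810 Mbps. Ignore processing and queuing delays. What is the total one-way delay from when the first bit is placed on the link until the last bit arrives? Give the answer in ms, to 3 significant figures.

Transmission delay = L/R = 11632 / 810000000 = 0.0143605 ms.
Propagation delay = d/s = 37500 m / 300000000 m/s = 0.125 ms.
Total = 0.139 ms.

0.139 ms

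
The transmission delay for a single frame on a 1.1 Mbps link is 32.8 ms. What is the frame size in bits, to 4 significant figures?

36080 bits

L = R × t_tx = 1100000 b/s × 0.0328 s = 36080 bits.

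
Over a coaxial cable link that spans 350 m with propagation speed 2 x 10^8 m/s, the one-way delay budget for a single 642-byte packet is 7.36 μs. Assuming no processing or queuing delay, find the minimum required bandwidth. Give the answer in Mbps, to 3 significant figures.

L = 5136 bits.
Propagation delay = 350 / 200000000 = 1.75 μs.
Transmission budget = 7.36 − 1.75 = 5.61 μs.
R ≥ L / t_tx = 5136 bits / 5.61e-06 s = 916 Mbps.

916 Mbps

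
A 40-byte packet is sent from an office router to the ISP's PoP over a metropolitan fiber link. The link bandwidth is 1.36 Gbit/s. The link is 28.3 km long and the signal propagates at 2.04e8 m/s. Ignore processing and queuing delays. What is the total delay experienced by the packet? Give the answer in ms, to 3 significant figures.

L = 40 × 8 = 320 bits.
Transmission delay = L/R = 320 / 1360000000 = 0.000235294 ms.
Propagation delay = d/s = 28300 m / 204000000 m/s = 0.138725 ms.
Total = 0.139 ms.

0.139 ms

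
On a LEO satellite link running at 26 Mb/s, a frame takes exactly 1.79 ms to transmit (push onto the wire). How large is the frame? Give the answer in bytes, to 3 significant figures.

L = R × t_tx = 26000000 b/s × 0.00179 s = 46540 bits.
In bytes: 46540 / 8 = 5820 bytes.

5820 bytes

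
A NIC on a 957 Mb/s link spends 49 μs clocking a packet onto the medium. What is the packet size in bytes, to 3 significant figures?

L = R × t_tx = 957000000 b/s × 4.9e-05 s = 46893 bits.
In bytes: 46893 / 8 = 5860 bytes.

5860 bytes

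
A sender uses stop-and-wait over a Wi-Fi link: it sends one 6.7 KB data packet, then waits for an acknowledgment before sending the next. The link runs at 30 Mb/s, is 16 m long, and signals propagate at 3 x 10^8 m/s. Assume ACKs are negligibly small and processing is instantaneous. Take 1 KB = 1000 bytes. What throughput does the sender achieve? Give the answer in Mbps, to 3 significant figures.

30.0 Mbps

t_tx = L/R = 53600/30000000 = 0.00178667 s.
t_prop = 16/300000000 = 5.33333e-08 s; RTT = 1.06667e-07 s.
Cycle = t_tx + RTT = 0.00178677 s.
Throughput = L / cycle = 53600 / 0.00178677 = 30.0 Mbps.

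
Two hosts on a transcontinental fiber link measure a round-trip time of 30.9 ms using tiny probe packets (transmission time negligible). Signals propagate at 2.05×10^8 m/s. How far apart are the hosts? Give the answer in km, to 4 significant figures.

3167 km

One-way propagation = RTT/2 = 15.45 ms.
d = s × t = 2.05e+08 × 0.01545 = 3167 km.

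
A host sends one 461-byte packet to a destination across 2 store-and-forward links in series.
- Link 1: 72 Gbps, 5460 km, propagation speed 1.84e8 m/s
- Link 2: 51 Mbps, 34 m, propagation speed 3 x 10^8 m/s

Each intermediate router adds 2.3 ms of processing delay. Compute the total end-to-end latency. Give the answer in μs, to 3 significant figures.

32000 μs

L = 461 × 8 = 3688 bits.
Transmission delays (L/R per hop): 0.0512222, 72.3137 μs; sum = 72.3649 μs.
Propagation delays (d/s per hop): 29673.9, 0.113333 μs; sum = 29674 μs.
Processing at 1 router(s): 1 × 2.3 ms = 2300 μs.
End-to-end = 32000 μs.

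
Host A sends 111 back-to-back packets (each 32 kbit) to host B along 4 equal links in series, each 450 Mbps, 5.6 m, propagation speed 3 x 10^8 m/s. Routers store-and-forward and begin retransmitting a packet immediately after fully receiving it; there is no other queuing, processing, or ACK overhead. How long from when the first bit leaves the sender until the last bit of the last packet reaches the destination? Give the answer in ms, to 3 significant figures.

Per-hop transmission t_tx = L/R = 32000/450000000 = 0.0711111 ms.
Per-hop propagation t_prop = 5.6/300000000 = 1.86667e-05 ms.
Pipeline fill: first packet needs 4·t_tx to clear all hops; remaining 110 packets each add one t_tx.
Total = (4+111-1)·t_tx + 4·t_prop = 114·0.0711111 + 4·1.86667e-05 = 8.11 ms.

8.11 ms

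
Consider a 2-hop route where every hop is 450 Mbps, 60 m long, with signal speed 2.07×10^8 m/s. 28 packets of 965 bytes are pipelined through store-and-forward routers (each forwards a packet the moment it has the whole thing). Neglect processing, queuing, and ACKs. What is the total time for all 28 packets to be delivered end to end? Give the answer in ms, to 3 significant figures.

0.498 ms

Per-hop transmission t_tx = L/R = 7720/450000000 = 0.0171556 ms.
Per-hop propagation t_prop = 60/2.07e+08 = 0.000289855 ms.
Pipeline fill: first packet needs 2·t_tx to clear all hops; remaining 27 packets each add one t_tx.
Total = (2+28-1)·t_tx + 2·t_prop = 29·0.0171556 + 2·0.000289855 = 0.498 ms.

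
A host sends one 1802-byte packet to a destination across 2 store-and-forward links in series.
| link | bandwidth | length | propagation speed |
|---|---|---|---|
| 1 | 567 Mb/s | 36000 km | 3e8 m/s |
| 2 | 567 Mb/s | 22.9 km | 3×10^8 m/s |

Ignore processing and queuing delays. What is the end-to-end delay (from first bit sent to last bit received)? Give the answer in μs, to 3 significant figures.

120000 μs

L = 1802 × 8 = 14416 bits.
Transmission delay per hop = L/R = 14416/567000000 = 25.425 μs; 2 hops → 50.8501 μs.
Propagation delays (d/s per hop): 120000, 76.3333 μs; sum = 120076 μs.
End-to-end = 120000 μs.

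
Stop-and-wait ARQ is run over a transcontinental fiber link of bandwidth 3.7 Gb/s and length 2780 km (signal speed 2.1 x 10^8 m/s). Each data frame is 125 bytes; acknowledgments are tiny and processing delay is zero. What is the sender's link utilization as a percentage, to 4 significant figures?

0.001021 %

t_tx = L/R = 1000/3700000000 = 2.7027e-07 s.
t_prop = 2780000/210000000 = 0.0132381 s; RTT = 0.0264762 s.
Cycle = t_tx + RTT = 0.0264765 s.
Utilization = t_tx / cycle = 2.7027e-07/0.0264765 = 0.001021 %.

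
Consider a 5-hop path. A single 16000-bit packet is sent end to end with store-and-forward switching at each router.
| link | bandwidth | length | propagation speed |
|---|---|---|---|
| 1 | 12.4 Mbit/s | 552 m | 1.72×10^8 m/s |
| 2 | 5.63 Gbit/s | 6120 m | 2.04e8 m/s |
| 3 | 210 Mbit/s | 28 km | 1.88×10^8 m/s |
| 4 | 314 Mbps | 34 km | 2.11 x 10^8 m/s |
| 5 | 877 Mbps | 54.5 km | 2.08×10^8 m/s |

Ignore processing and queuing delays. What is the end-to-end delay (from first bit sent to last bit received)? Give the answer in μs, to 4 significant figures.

Transmission delays (L/R per hop): 1290.32, 2.84192, 76.1905, 50.9554, 18.244 μs; sum = 1438.55 μs.
Propagation delays (d/s per hop): 3.2093, 30, 148.936, 161.137, 262.019 μs; sum = 605.302 μs.
End-to-end = 2044 μs.

2044 μs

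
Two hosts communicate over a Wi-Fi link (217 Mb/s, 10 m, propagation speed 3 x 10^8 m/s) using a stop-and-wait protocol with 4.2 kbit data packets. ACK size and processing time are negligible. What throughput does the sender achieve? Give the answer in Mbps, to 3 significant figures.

216 Mbps

t_tx = L/R = 4200/217000000 = 1.93548e-05 s.
t_prop = 10/300000000 = 3.33333e-08 s; RTT = 6.66667e-08 s.
Cycle = t_tx + RTT = 1.94215e-05 s.
Throughput = L / cycle = 4200 / 1.94215e-05 = 216 Mbps.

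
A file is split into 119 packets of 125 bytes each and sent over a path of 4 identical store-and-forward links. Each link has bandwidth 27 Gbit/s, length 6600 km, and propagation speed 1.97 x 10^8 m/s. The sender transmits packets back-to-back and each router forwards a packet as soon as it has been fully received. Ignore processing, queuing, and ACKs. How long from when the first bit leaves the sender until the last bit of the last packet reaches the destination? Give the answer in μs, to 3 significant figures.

134000 μs

Per-hop transmission t_tx = L/R = 1000/27000000000 = 0.037037 μs.
Per-hop propagation t_prop = 6600000/197000000 = 33502.5 μs.
Pipeline fill: first packet needs 4·t_tx to clear all hops; remaining 118 packets each add one t_tx.
Total = (4+119-1)·t_tx + 4·t_prop = 122·0.037037 + 4·33502.5 = 134000 μs.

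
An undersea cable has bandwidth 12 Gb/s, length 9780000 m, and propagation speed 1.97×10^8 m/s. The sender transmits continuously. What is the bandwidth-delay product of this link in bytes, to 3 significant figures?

74500000 bytes

Propagation delay = 9780000 / 197000000 = 0.0496447 s.
BDP = R × t_prop = 12000000000 × 0.0496447 = 595736000 bits.
In bytes: 595736000/8 = 74500000 bytes.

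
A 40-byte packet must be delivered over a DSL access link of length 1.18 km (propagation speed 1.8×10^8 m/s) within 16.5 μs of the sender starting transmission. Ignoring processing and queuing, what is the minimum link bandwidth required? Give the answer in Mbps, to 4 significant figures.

L = 320 bits.
Propagation delay = 1180 / 180000000 = 6.55556 μs.
Transmission budget = 16.5 − 6.55556 = 9.94444 μs.
R ≥ L / t_tx = 320 bits / 9.94444e-06 s = 32.18 Mbps.

32.18 Mbps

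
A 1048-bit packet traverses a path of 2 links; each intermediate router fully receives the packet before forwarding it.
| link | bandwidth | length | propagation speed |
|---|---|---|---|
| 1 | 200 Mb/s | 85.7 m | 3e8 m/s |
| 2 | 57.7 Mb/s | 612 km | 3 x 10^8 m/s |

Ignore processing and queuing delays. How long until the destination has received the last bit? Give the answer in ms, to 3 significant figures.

2.06 ms

Transmission delays (L/R per hop): 0.00524, 0.0181629 ms; sum = 0.0234029 ms.
Propagation delays (d/s per hop): 0.000285667, 2.04 ms; sum = 2.04029 ms.
End-to-end = 2.06 ms.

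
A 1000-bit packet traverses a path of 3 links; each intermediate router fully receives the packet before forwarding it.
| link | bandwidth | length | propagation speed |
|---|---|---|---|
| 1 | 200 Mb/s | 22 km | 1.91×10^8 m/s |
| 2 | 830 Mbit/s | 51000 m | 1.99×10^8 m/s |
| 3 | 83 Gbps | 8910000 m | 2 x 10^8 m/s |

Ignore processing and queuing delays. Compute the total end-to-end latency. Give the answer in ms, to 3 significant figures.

Transmission delays (L/R per hop): 0.005, 0.00120482, 1.20482e-05 ms; sum = 0.00621687 ms.
Propagation delays (d/s per hop): 0.115183, 0.256281, 44.55 ms; sum = 44.9215 ms.
End-to-end = 44.9 ms.

44.9 ms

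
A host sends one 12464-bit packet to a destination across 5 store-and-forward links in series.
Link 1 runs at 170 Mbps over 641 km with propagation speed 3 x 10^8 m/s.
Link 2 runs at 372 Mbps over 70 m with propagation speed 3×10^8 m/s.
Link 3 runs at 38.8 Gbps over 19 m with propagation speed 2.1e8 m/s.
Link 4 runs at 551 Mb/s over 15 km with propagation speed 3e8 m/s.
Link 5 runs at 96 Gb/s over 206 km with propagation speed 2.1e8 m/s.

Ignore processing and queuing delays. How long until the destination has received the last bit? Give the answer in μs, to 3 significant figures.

3300 μs

Transmission delays (L/R per hop): 73.3176, 33.5054, 0.321237, 22.6207, 0.129833 μs; sum = 129.895 μs.
Propagation delays (d/s per hop): 2136.67, 0.233333, 0.0904762, 50, 980.952 μs; sum = 3167.94 μs.
End-to-end = 3300 μs.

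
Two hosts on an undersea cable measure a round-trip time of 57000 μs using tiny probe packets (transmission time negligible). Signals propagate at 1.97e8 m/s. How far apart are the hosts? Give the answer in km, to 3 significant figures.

5610 km

One-way propagation = RTT/2 = 28500 μs.
d = s × t = 197000000 × 0.0285 = 5610 km.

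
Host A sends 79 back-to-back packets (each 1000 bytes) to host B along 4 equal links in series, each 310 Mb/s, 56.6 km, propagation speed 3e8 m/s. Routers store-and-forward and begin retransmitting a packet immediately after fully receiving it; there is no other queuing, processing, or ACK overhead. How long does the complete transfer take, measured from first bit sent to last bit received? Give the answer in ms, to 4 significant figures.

2.871 ms

Per-hop transmission t_tx = L/R = 8000/310000000 = 0.0258065 ms.
Per-hop propagation t_prop = 56600/300000000 = 0.188667 ms.
Pipeline fill: first packet needs 4·t_tx to clear all hops; remaining 78 packets each add one t_tx.
Total = (4+79-1)·t_tx + 4·t_prop = 82·0.0258065 + 4·0.188667 = 2.871 ms.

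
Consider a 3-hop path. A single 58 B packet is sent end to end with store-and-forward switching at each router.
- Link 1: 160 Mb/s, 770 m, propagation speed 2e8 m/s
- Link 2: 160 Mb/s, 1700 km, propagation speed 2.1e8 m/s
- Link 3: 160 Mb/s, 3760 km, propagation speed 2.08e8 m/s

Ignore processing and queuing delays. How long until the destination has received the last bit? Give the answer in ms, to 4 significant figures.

L = 58 × 8 = 464 bits.
Transmission delay per hop = L/R = 464/160000000 = 0.0029 ms; 3 hops → 0.0087 ms.
Propagation delays (d/s per hop): 0.00385, 8.09524, 18.0769 ms; sum = 26.176 ms.
End-to-end = 26.18 ms.

26.18 ms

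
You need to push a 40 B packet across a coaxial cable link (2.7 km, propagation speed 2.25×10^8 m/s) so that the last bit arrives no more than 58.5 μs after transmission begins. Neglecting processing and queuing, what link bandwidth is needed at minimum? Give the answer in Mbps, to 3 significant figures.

L = 320 bits.
Propagation delay = 2700 / 225000000 = 12 μs.
Transmission budget = 58.5 − 12 = 46.5 μs.
R ≥ L / t_tx = 320 bits / 4.65e-05 s = 6.88 Mbps.

6.88 Mbps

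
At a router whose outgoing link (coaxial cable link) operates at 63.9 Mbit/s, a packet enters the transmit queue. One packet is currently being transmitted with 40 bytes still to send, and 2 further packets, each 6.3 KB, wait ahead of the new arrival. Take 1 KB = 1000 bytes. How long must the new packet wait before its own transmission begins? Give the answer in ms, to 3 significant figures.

1.58 ms

Each queued packet: L/R = 50400/63900000 = 0.788732 ms.
2 queued → 1.57746 ms.
Plus remaining 320 bits of current packet: 0.00500782 ms.
Queuing delay = 1.58 ms.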